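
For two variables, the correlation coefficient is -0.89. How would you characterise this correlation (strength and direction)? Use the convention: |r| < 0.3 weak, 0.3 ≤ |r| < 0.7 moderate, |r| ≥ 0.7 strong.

strong negative

r = -0.89 < 0 so the relationship is negative.
|r| = 0.89, which falls in the strong range.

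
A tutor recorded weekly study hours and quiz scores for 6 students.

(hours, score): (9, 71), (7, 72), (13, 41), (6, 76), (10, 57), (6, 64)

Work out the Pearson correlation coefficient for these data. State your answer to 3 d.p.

n = 6, Σx = 51, Σy = 381, Σx² = 471, Σy² = 25027, Σxy = 3086
nΣxy − ΣxΣy = 18516 − 19431 = -915
nΣx² − (Σx)² = 2826 − 2601 = 225; nΣy² − (Σy)² = 150162 − 145161 = 5001
r = -915 / √(225 × 5001) = -915 / 1060.7662 ≈ -0.863

-0.863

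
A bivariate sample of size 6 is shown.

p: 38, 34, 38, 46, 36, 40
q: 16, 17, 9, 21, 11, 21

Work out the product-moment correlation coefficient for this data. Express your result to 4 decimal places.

n = 6, Σp = 232, Σq = 95, Σp² = 9056, Σq² = 1629, Σpq = 3730
nΣpq − ΣpΣq = 22380 − 22040 = 340
nΣp² − (Σp)² = 54336 − 53824 = 512; nΣq² − (Σq)² = 9774 − 9025 = 749
r = 340 / √(512 × 749) = 340 / 619.2641 ≈ 0.5490

0.5490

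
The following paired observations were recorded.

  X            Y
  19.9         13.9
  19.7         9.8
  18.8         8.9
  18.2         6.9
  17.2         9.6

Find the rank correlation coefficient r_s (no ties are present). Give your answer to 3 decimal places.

0.700

Rank X: 5, 4, 3, 2, 1
Rank Y: 5, 4, 2, 1, 3
d = rank(X) − rank(Y): 0, 0, 1, 1, -2; Σd² = 6
ρ = 1 − 6Σd² / [n(n²−1)] = 1 − 6×6 / (5×24) = 1 − 36/120 ≈ 0.700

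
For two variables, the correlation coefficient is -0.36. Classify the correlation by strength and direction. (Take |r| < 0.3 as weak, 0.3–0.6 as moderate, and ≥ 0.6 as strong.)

moderate negative

r = -0.36 < 0 so the relationship is negative.
|r| = 0.36, which falls in the moderate range.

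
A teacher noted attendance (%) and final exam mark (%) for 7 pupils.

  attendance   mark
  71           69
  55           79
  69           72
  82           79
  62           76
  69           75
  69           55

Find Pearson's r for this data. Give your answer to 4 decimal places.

n = 7, Σx = 477, Σy = 505, Σx² = 32917, Σy² = 36853, Σxy = 34372
nΣxy − ΣxΣy = 240604 − 240885 = -281
nΣx² − (Σx)² = 230419 − 227529 = 2890; nΣy² − (Σy)² = 257971 − 255025 = 2946
r = -281 / √(2890 × 2946) = -281 / 2917.8657 ≈ -0.0963

-0.0963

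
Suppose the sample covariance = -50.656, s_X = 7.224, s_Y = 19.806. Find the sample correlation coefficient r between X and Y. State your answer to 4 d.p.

r = Cov(X,Y) / (s_X · s_Y) = -50.656 / (7.224 × 19.806)
  = -50.656 / 143.0785 ≈ -0.3540

-0.3540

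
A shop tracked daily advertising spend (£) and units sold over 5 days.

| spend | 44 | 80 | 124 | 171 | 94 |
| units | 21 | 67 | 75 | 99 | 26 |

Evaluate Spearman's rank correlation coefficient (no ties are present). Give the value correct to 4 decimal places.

0.9000

Rank spend: 1, 2, 4, 5, 3
Rank units: 1, 3, 4, 5, 2
d = rank(spend) − rank(units): 0, -1, 0, 0, 1; Σd² = 2
ρ = 1 − 6Σd² / [n(n²−1)] = 1 − 6×2 / (5×24) = 1 − 12/120 ≈ 0.9000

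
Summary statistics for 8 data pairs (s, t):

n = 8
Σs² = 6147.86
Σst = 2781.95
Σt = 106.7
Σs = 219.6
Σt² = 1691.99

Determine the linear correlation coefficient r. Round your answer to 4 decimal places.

-0.8187

r = (nΣst − ΣsΣt) / √[(nΣs² − (Σs)²)(nΣt² − (Σt)²)]
Numerator: 8×2781.95 − 219.6×106.7 = -1175.72
Denominator: √[(49182.88 − 48224.16)(13535.92 − 11384.89)] = √[958.72 × 2151.03] = 1436.0486
r = -1175.72 / 1436.0486 ≈ -0.8187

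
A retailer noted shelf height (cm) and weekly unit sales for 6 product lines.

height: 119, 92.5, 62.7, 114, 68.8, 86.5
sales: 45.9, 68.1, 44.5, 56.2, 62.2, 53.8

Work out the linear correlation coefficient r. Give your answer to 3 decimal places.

n = 6, Σx = 543.5, Σy = 330.7, Σx² = 51860.23, Σy² = 18646.39, Σxy = 29891.36
nΣxy − ΣxΣy = 179348.16 − 179735.45 = -387.29
nΣx² − (Σx)² = 311161.38 − 295392.25 = 15769.13; nΣy² − (Σy)² = 111878.34 − 109362.49 = 2515.85
r = -387.29 / √(15769.13 × 2515.85) = -387.29 / 6298.6321 ≈ -0.061

-0.061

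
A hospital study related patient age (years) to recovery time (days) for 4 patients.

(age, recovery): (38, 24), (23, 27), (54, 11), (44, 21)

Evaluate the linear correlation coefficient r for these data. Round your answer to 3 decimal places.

-0.918

n = 4, Σx = 159, Σy = 83, Σx² = 6825, Σy² = 1867, Σxy = 3051
nΣxy − ΣxΣy = 12204 − 13197 = -993
nΣx² − (Σx)² = 27300 − 25281 = 2019; nΣy² − (Σy)² = 7468 − 6889 = 579
r = -993 / √(2019 × 579) = -993 / 1081.2035 ≈ -0.918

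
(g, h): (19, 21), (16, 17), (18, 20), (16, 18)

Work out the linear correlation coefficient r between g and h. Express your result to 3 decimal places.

n = 4, Σg = 69, Σh = 76, Σg² = 1197, Σh² = 1454, Σgh = 1319
nΣgh − ΣgΣh = 5276 − 5244 = 32
nΣg² − (Σg)² = 4788 − 4761 = 27; nΣh² − (Σh)² = 5816 − 5776 = 40
r = 32 / √(27 × 40) = 32 / 32.8634 ≈ 0.974

0.974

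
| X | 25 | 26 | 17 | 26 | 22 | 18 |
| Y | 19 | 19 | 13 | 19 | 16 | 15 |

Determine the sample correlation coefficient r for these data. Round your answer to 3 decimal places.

n = 6, ΣX = 134, ΣY = 101, ΣX² = 3074, ΣY² = 1733, ΣXY = 2306
nΣXY − ΣXΣY = 13836 − 13534 = 302
nΣX² − (ΣX)² = 18444 − 17956 = 488; nΣY² − (ΣY)² = 10398 − 10201 = 197
r = 302 / √(488 × 197) = 302 / 310.0581 ≈ 0.974

0.974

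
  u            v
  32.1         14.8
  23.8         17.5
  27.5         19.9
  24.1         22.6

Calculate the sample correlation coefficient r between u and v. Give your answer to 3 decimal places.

-0.692

n = 4, Σu = 107.5, Σv = 74.8, Σu² = 2933.91, Σv² = 1432.06, Σuv = 1983.49
nΣuv − ΣuΣv = 7933.96 − 8041 = -107.04
nΣu² − (Σu)² = 11735.64 − 11556.25 = 179.39; nΣv² − (Σv)² = 5728.24 − 5595.04 = 133.2
r = -107.04 / √(179.39 × 133.2) = -107.04 / 154.5793 ≈ -0.692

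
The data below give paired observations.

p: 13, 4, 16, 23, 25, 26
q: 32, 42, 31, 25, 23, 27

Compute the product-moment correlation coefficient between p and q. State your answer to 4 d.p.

-0.9582

n = 6, Σp = 107, Σq = 180, Σp² = 2271, Σq² = 5632, Σpq = 2932
nΣpq − ΣpΣq = 17592 − 19260 = -1668
nΣp² − (Σp)² = 13626 − 11449 = 2177; nΣq² − (Σq)² = 33792 − 32400 = 1392
r = -1668 / √(2177 × 1392) = -1668 / 1740.7998 ≈ -0.9582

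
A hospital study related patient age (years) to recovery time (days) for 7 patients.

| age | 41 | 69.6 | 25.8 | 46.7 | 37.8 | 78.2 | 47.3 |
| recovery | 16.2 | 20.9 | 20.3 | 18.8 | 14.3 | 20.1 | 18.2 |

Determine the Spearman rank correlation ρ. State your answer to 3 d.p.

Rank age: 3, 6, 1, 4, 2, 7, 5
Rank recovery: 2, 7, 6, 4, 1, 5, 3
d = rank(age) − rank(recovery): 1, -1, -5, 0, 1, 2, 2; Σd² = 36
ρ = 1 − 6Σd² / [n(n²−1)] = 1 − 6×36 / (7×48) = 1 − 216/336 ≈ 0.357

0.357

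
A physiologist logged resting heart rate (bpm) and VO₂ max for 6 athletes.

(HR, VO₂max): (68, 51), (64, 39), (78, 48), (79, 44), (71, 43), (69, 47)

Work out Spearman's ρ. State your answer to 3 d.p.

0.143

Rank HR: 2, 1, 5, 6, 4, 3
Rank VO₂max: 6, 1, 5, 3, 2, 4
d = rank(HR) − rank(VO₂max): -4, 0, 0, 3, 2, -1; Σd² = 30
ρ = 1 − 6Σd² / [n(n²−1)] = 1 − 6×30 / (6×35) = 1 − 180/210 ≈ 0.143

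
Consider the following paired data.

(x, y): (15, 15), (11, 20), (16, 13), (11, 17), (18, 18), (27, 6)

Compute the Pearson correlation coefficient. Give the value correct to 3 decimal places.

-0.870

n = 6, Σx = 98, Σy = 89, Σx² = 1776, Σy² = 1443, Σxy = 1326
nΣxy − ΣxΣy = 7956 − 8722 = -766
nΣx² − (Σx)² = 10656 − 9604 = 1052; nΣy² − (Σy)² = 8658 − 7921 = 737
r = -766 / √(1052 × 737) = -766 / 880.5248 ≈ -0.870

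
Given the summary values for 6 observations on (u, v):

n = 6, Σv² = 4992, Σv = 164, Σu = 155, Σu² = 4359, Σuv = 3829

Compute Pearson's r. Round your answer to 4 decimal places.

r = (nΣuv − ΣuΣv) / √[(nΣu² − (Σu)²)(nΣv² − (Σv)²)]
Numerator: 6×3829 − 155×164 = -2446
Denominator: √[(26154 − 24025)(29952 − 26896)] = √[2129 × 3056] = 2550.7301
r = -2446 / 2550.7301 ≈ -0.9589

-0.9589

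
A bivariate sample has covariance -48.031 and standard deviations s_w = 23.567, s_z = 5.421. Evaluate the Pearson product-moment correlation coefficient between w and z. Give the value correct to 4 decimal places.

r = Cov(w,z) / (s_w · s_z) = -48.031 / (23.567 × 5.421)
  = -48.031 / 127.7567 ≈ -0.3760

-0.3760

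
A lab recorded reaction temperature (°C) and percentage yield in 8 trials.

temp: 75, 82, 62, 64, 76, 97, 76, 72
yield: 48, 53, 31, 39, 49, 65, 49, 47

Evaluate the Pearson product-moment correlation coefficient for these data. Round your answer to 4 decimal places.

0.9736

n = 8, Σx = 604, Σy = 381, Σx² = 46434, Σy² = 18831, Σxy = 29501
nΣxy − ΣxΣy = 236008 − 230124 = 5884
nΣx² − (Σx)² = 371472 − 364816 = 6656; nΣy² − (Σy)² = 150648 − 145161 = 5487
r = 5884 / √(6656 × 5487) = 5884 / 6043.2998 ≈ 0.9736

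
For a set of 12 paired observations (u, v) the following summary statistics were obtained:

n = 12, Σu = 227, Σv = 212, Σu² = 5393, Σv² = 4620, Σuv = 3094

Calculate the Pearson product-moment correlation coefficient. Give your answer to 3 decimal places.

-0.935

r = (nΣuv − ΣuΣv) / √[(nΣu² − (Σu)²)(nΣv² − (Σv)²)]
Numerator: 12×3094 − 227×212 = -10996
Denominator: √[(64716 − 51529)(55440 − 44944)] = √[13187 × 10496] = 11764.8099
r = -10996 / 11764.8099 ≈ -0.935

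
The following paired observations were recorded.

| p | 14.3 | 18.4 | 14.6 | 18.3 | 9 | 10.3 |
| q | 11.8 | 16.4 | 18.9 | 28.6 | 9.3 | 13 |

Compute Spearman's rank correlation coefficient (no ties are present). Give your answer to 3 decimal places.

Rank p: 3, 6, 4, 5, 1, 2
Rank q: 2, 4, 5, 6, 1, 3
d = rank(p) − rank(q): 1, 2, -1, -1, 0, -1; Σd² = 8
ρ = 1 − 6Σd² / [n(n²−1)] = 1 − 6×8 / (6×35) = 1 − 48/210 ≈ 0.771

0.771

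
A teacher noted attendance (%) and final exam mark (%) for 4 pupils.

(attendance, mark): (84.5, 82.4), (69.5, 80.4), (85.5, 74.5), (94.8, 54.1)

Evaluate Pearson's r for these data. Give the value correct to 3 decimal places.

-0.750

n = 4, Σx = 334.3, Σy = 291.4, Σx² = 28267.79, Σy² = 21730.98, Σxy = 24049.03
nΣxy − ΣxΣy = 96196.12 − 97415.02 = -1218.9
nΣx² − (Σx)² = 113071.16 − 111756.49 = 1314.67; nΣy² − (Σy)² = 86923.92 − 84913.96 = 2009.96
r = -1218.9 / √(1314.67 × 2009.96) = -1218.9 / 1625.5566 ≈ -0.750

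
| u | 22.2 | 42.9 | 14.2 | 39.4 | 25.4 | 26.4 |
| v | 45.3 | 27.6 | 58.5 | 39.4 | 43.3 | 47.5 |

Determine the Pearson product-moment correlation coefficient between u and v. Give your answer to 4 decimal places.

-0.9257

n = 6, Σu = 170.5, Σv = 261.6, Σu² = 5429.37, Σv² = 11919.6, Σuv = 6926.58
nΣuv − ΣuΣv = 41559.48 − 44602.8 = -3043.32
nΣu² − (Σu)² = 32576.22 − 29070.25 = 3505.97; nΣv² − (Σv)² = 71517.6 − 68434.56 = 3083.04
r = -3043.32 / √(3505.97 × 3083.04) = -3043.32 / 3287.7113 ≈ -0.9257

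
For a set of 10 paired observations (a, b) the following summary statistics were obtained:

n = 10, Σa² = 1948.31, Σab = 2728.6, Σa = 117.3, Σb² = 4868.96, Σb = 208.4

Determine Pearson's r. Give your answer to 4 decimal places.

r = (nΣab − ΣaΣb) / √[(nΣa² − (Σa)²)(nΣb² − (Σb)²)]
Numerator: 10×2728.6 − 117.3×208.4 = 2840.68
Denominator: √[(19483.1 − 13759.29)(48689.6 − 43430.56)] = √[5723.81 × 5259.04] = 5486.5058
r = 2840.68 / 5486.5058 ≈ 0.5178

0.5178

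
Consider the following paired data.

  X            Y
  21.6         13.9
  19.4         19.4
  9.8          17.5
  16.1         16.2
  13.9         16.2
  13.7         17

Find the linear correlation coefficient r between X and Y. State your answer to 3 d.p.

n = 6, ΣX = 94.5, ΣY = 100.2, ΣX² = 1579.07, ΣY² = 1689.7, ΣXY = 1567
nΣXY − ΣXΣY = 9402 − 9468.9 = -66.9
nΣX² − (ΣX)² = 9474.42 − 8930.25 = 544.17; nΣY² − (ΣY)² = 10138.2 − 10040.04 = 98.16
r = -66.9 / √(544.17 × 98.16) = -66.9 / 231.1184 ≈ -0.289

-0.289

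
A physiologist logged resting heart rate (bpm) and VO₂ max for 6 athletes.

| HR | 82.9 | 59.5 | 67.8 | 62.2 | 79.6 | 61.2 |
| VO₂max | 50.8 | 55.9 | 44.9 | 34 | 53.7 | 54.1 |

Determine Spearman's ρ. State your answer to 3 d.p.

-0.486

Rank HR: 6, 1, 4, 3, 5, 2
Rank VO₂max: 3, 6, 2, 1, 4, 5
d = rank(HR) − rank(VO₂max): 3, -5, 2, 2, 1, -3; Σd² = 52
ρ = 1 − 6Σd² / [n(n²−1)] = 1 − 6×52 / (6×35) = 1 − 312/210 ≈ -0.486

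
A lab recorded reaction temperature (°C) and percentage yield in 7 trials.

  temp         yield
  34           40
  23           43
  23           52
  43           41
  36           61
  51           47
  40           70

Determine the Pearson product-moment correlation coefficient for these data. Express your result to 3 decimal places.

n = 7, Σx = 250, Σy = 354, Σx² = 9560, Σy² = 18664, Σxy = 12701
nΣxy − ΣxΣy = 88907 − 88500 = 407
nΣx² − (Σx)² = 66920 − 62500 = 4420; nΣy² − (Σy)² = 130648 − 125316 = 5332
r = 407 / √(4420 × 5332) = 407 / 4854.6308 ≈ 0.084

0.084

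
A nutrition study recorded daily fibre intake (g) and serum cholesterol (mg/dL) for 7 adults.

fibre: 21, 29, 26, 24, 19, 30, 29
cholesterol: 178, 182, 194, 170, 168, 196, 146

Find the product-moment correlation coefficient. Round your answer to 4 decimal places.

n = 7, Σx = 178, Σy = 1234, Σx² = 4636, Σy² = 219300, Σxy = 31446
nΣxy − ΣxΣy = 220122 − 219652 = 470
nΣx² − (Σx)² = 32452 − 31684 = 768; nΣy² − (Σy)² = 1535100 − 1522756 = 12344
r = 470 / √(768 × 12344) = 470 / 3078.9920 ≈ 0.1526

0.1526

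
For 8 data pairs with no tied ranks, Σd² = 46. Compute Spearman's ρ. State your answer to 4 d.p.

ρ = 1 − 6Σd² / [n(n²−1)] = 1 − 6×46 / (8×63)
  = 1 − 276/504 = 1 − 0.54762 ≈ 0.4524

0.4524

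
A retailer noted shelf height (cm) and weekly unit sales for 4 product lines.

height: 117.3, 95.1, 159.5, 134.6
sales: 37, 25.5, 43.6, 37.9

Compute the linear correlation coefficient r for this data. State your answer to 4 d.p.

n = 4, Σx = 506.5, Σy = 144, Σx² = 66360.71, Σy² = 5356.62, Σxy = 18820.69
nΣxy − ΣxΣy = 75282.76 − 72936 = 2346.76
nΣx² − (Σx)² = 265442.84 − 256542.25 = 8900.59; nΣy² − (Σy)² = 21426.48 − 20736 = 690.48
r = 2346.76 / √(8900.59 × 690.48) = 2346.76 / 2479.0481 ≈ 0.9466

0.9466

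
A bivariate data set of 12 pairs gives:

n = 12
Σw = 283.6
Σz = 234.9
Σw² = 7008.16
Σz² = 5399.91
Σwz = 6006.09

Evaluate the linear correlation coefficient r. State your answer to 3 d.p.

0.918

r = (nΣwz − ΣwΣz) / √[(nΣw² − (Σw)²)(nΣz² − (Σz)²)]
Numerator: 12×6006.09 − 283.6×234.9 = 5455.44
Denominator: √[(84097.92 − 80428.96)(64798.92 − 55178.01)] = √[3668.96 × 9620.91] = 5941.2738
r = 5455.44 / 5941.2738 ≈ 0.918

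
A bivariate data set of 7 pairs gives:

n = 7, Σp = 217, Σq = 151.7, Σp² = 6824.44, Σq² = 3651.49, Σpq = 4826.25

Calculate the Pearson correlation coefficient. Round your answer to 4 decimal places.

r = (nΣpq − ΣpΣq) / √[(nΣp² − (Σp)²)(nΣq² − (Σq)²)]
Numerator: 7×4826.25 − 217×151.7 = 864.85
Denominator: √[(47771.08 − 47089)(25560.43 − 23012.89)] = √[682.08 × 2547.54] = 1318.1905
r = 864.85 / 1318.1905 ≈ 0.6561

0.6561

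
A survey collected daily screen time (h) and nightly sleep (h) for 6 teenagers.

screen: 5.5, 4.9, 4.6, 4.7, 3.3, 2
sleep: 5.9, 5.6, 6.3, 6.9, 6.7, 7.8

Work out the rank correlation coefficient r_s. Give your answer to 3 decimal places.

-0.771

Rank screen: 6, 5, 3, 4, 2, 1
Rank sleep: 2, 1, 3, 5, 4, 6
d = rank(screen) − rank(sleep): 4, 4, 0, -1, -2, -5; Σd² = 62
ρ = 1 − 6Σd² / [n(n²−1)] = 1 − 6×62 / (6×35) = 1 − 372/210 ≈ -0.771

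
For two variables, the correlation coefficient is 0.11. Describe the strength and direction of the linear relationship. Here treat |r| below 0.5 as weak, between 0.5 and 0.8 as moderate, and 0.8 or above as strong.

r = 0.11 > 0 so the relationship is positive.
|r| = 0.11, which falls in the weak range.

weak positive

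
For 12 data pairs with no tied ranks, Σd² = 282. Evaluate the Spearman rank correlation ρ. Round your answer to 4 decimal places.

ρ = 1 − 6Σd² / [n(n²−1)] = 1 − 6×282 / (12×143)
  = 1 − 1692/1716 = 1 − 0.98601 ≈ 0.0140

0.0140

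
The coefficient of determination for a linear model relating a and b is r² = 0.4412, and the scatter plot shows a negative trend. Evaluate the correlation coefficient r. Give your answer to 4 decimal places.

|r| = √0.4412 = 0.6642
The association is negative, so r = −0.6642.

-0.6642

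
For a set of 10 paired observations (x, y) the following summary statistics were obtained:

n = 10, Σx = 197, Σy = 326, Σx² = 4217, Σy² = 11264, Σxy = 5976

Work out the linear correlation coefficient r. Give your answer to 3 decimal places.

-0.965

r = (nΣxy − ΣxΣy) / √[(nΣx² − (Σx)²)(nΣy² − (Σy)²)]
Numerator: 10×5976 − 197×326 = -4462
Denominator: √[(42170 − 38809)(112640 − 106276)] = √[3361 × 6364] = 4624.8680
r = -4462 / 4624.8680 ≈ -0.965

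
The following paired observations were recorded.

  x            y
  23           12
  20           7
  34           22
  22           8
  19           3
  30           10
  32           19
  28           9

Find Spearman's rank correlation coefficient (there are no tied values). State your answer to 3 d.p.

Rank x: 4, 2, 8, 3, 1, 6, 7, 5
Rank y: 6, 2, 8, 3, 1, 5, 7, 4
d = rank(x) − rank(y): -2, 0, 0, 0, 0, 1, 0, 1; Σd² = 6
ρ = 1 − 6Σd² / [n(n²−1)] = 1 − 6×6 / (8×63) = 1 − 36/504 ≈ 0.929

0.929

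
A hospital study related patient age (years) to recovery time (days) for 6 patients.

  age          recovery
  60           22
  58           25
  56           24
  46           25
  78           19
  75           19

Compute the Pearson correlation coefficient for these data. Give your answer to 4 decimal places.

-0.9359

n = 6, Σx = 373, Σy = 134, Σx² = 23925, Σy² = 3032, Σxy = 8171
nΣxy − ΣxΣy = 49026 − 49982 = -956
nΣx² − (Σx)² = 143550 − 139129 = 4421; nΣy² − (Σy)² = 18192 − 17956 = 236
r = -956 / √(4421 × 236) = -956 / 1021.4480 ≈ -0.9359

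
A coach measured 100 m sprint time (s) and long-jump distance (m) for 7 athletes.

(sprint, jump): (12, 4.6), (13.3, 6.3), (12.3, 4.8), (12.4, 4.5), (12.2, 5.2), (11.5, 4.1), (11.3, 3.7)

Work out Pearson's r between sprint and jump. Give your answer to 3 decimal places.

0.936

n = 7, Σx = 85, Σy = 33.2, Σx² = 1034.72, Σy² = 161.68, Σxy = 406.23
nΣxy − ΣxΣy = 2843.61 − 2822 = 21.61
nΣx² − (Σx)² = 7243.04 − 7225 = 18.04; nΣy² − (Σy)² = 1131.76 − 1102.24 = 29.52
r = 21.61 / √(18.04 × 29.52) = 21.61 / 23.0768 ≈ 0.936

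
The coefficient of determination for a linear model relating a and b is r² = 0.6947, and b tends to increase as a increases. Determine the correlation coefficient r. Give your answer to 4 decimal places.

|r| = √0.6947 = 0.8335
The association is positive, so r = 0.8335.

0.8335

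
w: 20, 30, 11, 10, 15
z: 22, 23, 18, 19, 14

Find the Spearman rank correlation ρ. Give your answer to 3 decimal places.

Rank w: 4, 5, 2, 1, 3
Rank z: 4, 5, 2, 3, 1
d = rank(w) − rank(z): 0, 0, 0, -2, 2; Σd² = 8
ρ = 1 − 6Σd² / [n(n²−1)] = 1 − 6×8 / (5×24) = 1 − 48/120 ≈ 0.600

0.600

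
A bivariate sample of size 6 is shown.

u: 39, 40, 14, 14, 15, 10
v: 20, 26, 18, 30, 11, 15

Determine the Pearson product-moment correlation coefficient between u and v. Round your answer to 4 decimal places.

n = 6, Σu = 132, Σv = 120, Σu² = 3838, Σv² = 2646, Σuv = 2807
nΣuv − ΣuΣv = 16842 − 15840 = 1002
nΣu² − (Σu)² = 23028 − 17424 = 5604; nΣv² − (Σv)² = 15876 − 14400 = 1476
r = 1002 / √(5604 × 1476) = 1002 / 2876.0223 ≈ 0.3484

0.3484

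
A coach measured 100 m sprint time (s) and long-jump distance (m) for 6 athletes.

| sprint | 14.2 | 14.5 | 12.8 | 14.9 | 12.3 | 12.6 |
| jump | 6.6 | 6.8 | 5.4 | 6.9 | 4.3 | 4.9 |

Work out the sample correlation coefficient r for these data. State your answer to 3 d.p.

n = 6, Σx = 81.3, Σy = 34.9, Σx² = 1107.79, Σy² = 209.07, Σxy = 478.88
nΣxy − ΣxΣy = 2873.28 − 2837.37 = 35.91
nΣx² − (Σx)² = 6646.74 − 6609.69 = 37.05; nΣy² − (Σy)² = 1254.42 − 1218.01 = 36.41
r = 35.91 / √(37.05 × 36.41) = 35.91 / 36.7286 ≈ 0.978

0.978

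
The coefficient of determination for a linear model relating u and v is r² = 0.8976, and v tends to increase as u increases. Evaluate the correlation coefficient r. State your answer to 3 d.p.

0.947

|r| = √0.8976 = 0.947
The association is positive, so r = 0.947.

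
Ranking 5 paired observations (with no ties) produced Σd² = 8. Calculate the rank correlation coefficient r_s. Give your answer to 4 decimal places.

ρ = 1 − 6Σd² / [n(n²−1)] = 1 − 6×8 / (5×24)
  = 1 − 48/120 = 1 − 0.40000 ≈ 0.6000

0.6000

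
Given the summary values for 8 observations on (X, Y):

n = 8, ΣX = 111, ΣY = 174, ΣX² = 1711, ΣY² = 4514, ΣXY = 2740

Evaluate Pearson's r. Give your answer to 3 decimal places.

0.923

r = (nΣXY − ΣXΣY) / √[(nΣX² − (ΣX)²)(nΣY² − (ΣY)²)]
Numerator: 8×2740 − 111×174 = 2606
Denominator: √[(13688 − 12321)(36112 − 30276)] = √[1367 × 5836] = 2824.5021
r = 2606 / 2824.5021 ≈ 0.923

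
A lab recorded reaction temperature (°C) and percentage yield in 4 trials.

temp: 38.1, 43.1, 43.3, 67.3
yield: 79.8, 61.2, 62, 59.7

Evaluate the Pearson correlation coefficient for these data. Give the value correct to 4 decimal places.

-0.5796

n = 4, Σx = 191.8, Σy = 262.7, Σx² = 9713.4, Σy² = 17521.57, Σxy = 12380.51
nΣxy − ΣxΣy = 49522.04 − 50385.86 = -863.82
nΣx² − (Σx)² = 38853.6 − 36787.24 = 2066.36; nΣy² − (Σy)² = 70086.28 − 69011.29 = 1074.99
r = -863.82 / √(2066.36 × 1074.99) = -863.82 / 1490.4081 ≈ -0.5796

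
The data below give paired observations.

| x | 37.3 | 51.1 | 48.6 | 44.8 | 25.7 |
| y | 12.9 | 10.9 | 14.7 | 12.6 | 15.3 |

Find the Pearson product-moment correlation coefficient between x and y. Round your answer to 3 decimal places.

-0.628

n = 5, Σx = 207.5, Σy = 66.4, Σx² = 9031.99, Σy² = 894.16, Σxy = 2710.27
nΣxy − ΣxΣy = 13551.35 − 13778 = -226.65
nΣx² − (Σx)² = 45159.95 − 43056.25 = 2103.7; nΣy² − (Σy)² = 4470.8 − 4408.96 = 61.84
r = -226.65 / √(2103.7 × 61.84) = -226.65 / 360.6838 ≈ -0.628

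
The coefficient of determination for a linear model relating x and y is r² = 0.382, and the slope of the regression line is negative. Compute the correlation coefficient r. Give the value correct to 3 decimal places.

-0.618

|r| = √0.382 = 0.618
The association is negative, so r = −0.618.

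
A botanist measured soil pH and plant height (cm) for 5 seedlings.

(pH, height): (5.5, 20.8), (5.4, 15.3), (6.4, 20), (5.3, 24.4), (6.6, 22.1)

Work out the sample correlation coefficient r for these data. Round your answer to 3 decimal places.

0.124

n = 5, Σx = 29.2, Σy = 102.6, Σx² = 172.02, Σy² = 2150.5, Σxy = 600.2
nΣxy − ΣxΣy = 3001 − 2995.92 = 5.08
nΣx² − (Σx)² = 860.1 − 852.64 = 7.46; nΣy² − (Σy)² = 10752.5 − 10526.76 = 225.74
r = 5.08 / √(7.46 × 225.74) = 5.08 / 41.0368 ≈ 0.124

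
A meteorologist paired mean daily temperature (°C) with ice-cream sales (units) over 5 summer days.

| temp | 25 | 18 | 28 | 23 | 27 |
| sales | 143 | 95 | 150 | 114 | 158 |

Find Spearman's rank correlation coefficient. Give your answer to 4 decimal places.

0.9000

Rank temp: 3, 1, 5, 2, 4
Rank sales: 3, 1, 4, 2, 5
d = rank(temp) − rank(sales): 0, 0, 1, 0, -1; Σd² = 2
ρ = 1 − 6Σd² / [n(n²−1)] = 1 − 6×2 / (5×24) = 1 − 12/120 ≈ 0.9000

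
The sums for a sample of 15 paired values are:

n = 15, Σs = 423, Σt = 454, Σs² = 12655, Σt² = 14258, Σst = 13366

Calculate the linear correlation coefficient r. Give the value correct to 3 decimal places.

r = (nΣst − ΣsΣt) / √[(nΣs² − (Σs)²)(nΣt² − (Σt)²)]
Numerator: 15×13366 − 423×454 = 8448
Denominator: √[(189825 − 178929)(213870 − 206116)] = √[10896 × 7754] = 9191.7128
r = 8448 / 9191.7128 ≈ 0.919

0.919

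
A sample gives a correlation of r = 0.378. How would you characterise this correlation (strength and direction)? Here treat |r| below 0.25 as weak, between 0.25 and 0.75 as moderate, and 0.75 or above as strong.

r = 0.378 > 0 so the relationship is positive.
|r| = 0.378, which falls in the moderate range.

moderate positive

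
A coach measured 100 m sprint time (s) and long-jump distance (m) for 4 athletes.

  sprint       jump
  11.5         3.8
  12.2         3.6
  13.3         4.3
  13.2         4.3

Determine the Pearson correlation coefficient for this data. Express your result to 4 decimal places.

n = 4, Σx = 50.2, Σy = 16, Σx² = 632.22, Σy² = 64.38, Σxy = 201.57
nΣxy − ΣxΣy = 806.28 − 803.2 = 3.08
nΣx² − (Σx)² = 2528.88 − 2520.04 = 8.84; nΣy² − (Σy)² = 257.52 − 256 = 1.52
r = 3.08 / √(8.84 × 1.52) = 3.08 / 3.6656 ≈ 0.8402

0.8402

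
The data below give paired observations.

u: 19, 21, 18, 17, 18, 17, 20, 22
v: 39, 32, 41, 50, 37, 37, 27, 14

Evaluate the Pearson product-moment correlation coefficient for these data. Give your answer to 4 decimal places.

n = 8, Σu = 152, Σv = 277, Σu² = 2912, Σv² = 10389, Σuv = 5144
nΣuv − ΣuΣv = 41152 − 42104 = -952
nΣu² − (Σu)² = 23296 − 23104 = 192; nΣv² − (Σv)² = 83112 − 76729 = 6383
r = -952 / √(192 × 6383) = -952 / 1107.0393 ≈ -0.8600

-0.8600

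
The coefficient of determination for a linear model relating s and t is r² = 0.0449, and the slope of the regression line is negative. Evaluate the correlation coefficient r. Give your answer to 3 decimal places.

-0.212

|r| = √0.0449 = 0.212
The association is negative, so r = −0.212.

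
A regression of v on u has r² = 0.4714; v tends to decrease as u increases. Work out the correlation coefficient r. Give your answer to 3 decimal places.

-0.687

|r| = √0.4714 = 0.687
The association is negative, so r = −0.687.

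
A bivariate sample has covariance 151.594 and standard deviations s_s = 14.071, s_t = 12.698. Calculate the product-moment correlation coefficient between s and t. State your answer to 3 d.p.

r = Cov(s,t) / (s_s · s_t) = 151.594 / (14.071 × 12.698)
  = 151.594 / 178.6736 ≈ 0.848

0.848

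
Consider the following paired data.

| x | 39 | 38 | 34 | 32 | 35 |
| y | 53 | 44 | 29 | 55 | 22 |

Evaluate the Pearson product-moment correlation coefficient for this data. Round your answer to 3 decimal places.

0.168

n = 5, Σx = 178, Σy = 203, Σx² = 6370, Σy² = 9095, Σxy = 7255
nΣxy − ΣxΣy = 36275 − 36134 = 141
nΣx² − (Σx)² = 31850 − 31684 = 166; nΣy² − (Σy)² = 45475 − 41209 = 4266
r = 141 / √(166 × 4266) = 141 / 841.5201 ≈ 0.168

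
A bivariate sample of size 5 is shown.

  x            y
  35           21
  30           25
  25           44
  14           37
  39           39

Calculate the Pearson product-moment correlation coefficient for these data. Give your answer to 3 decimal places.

-0.326

n = 5, Σx = 143, Σy = 166, Σx² = 4467, Σy² = 5892, Σxy = 4624
nΣxy − ΣxΣy = 23120 − 23738 = -618
nΣx² − (Σx)² = 22335 − 20449 = 1886; nΣy² − (Σy)² = 29460 − 27556 = 1904
r = -618 / √(1886 × 1904) = -618 / 1894.9786 ≈ -0.326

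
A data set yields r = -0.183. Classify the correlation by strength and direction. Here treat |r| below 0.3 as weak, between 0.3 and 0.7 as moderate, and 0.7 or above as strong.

weak negative

r = -0.183 < 0 so the relationship is negative.
|r| = 0.183, which falls in the weak range.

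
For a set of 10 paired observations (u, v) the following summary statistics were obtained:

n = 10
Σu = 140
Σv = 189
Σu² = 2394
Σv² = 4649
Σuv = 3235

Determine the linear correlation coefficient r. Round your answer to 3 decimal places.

0.862

r = (nΣuv − ΣuΣv) / √[(nΣu² − (Σu)²)(nΣv² − (Σv)²)]
Numerator: 10×3235 − 140×189 = 5890
Denominator: √[(23940 − 19600)(46490 − 35721)] = √[4340 × 10769] = 6836.4801
r = 5890 / 6836.4801 ≈ 0.862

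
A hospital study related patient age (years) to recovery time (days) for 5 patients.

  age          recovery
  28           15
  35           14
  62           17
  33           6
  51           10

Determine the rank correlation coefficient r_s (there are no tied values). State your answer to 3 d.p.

0.300

Rank age: 1, 3, 5, 2, 4
Rank recovery: 4, 3, 5, 1, 2
d = rank(age) − rank(recovery): -3, 0, 0, 1, 2; Σd² = 14
ρ = 1 − 6Σd² / [n(n²−1)] = 1 − 6×14 / (5×24) = 1 − 84/120 ≈ 0.300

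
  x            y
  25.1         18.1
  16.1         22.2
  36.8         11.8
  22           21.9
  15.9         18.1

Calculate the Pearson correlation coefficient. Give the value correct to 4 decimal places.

n = 5, Σx = 115.9, Σy = 92.1, Σx² = 2980.27, Σy² = 1766.91, Σxy = 2015.56
nΣxy − ΣxΣy = 10077.8 − 10674.39 = -596.59
nΣx² − (Σx)² = 14901.35 − 13432.81 = 1468.54; nΣy² − (Σy)² = 8834.55 − 8482.41 = 352.14
r = -596.59 / √(1468.54 × 352.14) = -596.59 / 719.1187 ≈ -0.8296

-0.8296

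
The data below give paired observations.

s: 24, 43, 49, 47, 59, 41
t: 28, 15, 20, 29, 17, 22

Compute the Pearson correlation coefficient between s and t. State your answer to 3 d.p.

-0.537

n = 6, Σs = 263, Σt = 131, Σs² = 12197, Σt² = 3023, Σst = 5565
nΣst − ΣsΣt = 33390 − 34453 = -1063
nΣs² − (Σs)² = 73182 − 69169 = 4013; nΣt² − (Σt)² = 18138 − 17161 = 977
r = -1063 / √(4013 × 977) = -1063 / 1980.0760 ≈ -0.537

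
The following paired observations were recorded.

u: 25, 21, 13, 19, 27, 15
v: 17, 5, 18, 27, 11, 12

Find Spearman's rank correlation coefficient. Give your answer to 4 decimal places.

-0.4857

Rank u: 5, 4, 1, 3, 6, 2
Rank v: 4, 1, 5, 6, 2, 3
d = rank(u) − rank(v): 1, 3, -4, -3, 4, -1; Σd² = 52
ρ = 1 − 6Σd² / [n(n²−1)] = 1 − 6×52 / (6×35) = 1 − 312/210 ≈ -0.4857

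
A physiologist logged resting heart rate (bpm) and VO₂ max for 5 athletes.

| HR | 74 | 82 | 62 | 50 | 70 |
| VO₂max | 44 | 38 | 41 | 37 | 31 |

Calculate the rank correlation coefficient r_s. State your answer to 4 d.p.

Rank HR: 4, 5, 2, 1, 3
Rank VO₂max: 5, 3, 4, 2, 1
d = rank(HR) − rank(VO₂max): -1, 2, -2, -1, 2; Σd² = 14
ρ = 1 − 6Σd² / [n(n²−1)] = 1 − 6×14 / (5×24) = 1 − 84/120 ≈ 0.3000

0.3000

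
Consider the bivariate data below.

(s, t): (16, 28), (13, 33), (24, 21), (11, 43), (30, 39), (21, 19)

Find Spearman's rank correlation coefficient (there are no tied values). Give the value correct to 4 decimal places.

-0.3714

Rank s: 3, 2, 5, 1, 6, 4
Rank t: 3, 4, 2, 6, 5, 1
d = rank(s) − rank(t): 0, -2, 3, -5, 1, 3; Σd² = 48
ρ = 1 − 6Σd² / [n(n²−1)] = 1 − 6×48 / (6×35) = 1 − 288/210 ≈ -0.3714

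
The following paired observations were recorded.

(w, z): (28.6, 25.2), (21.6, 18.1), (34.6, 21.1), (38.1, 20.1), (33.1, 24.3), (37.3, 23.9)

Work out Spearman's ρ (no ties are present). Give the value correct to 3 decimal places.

Rank w: 2, 1, 4, 6, 3, 5
Rank z: 6, 1, 3, 2, 5, 4
d = rank(w) − rank(z): -4, 0, 1, 4, -2, 1; Σd² = 38
ρ = 1 − 6Σd² / [n(n²−1)] = 1 − 6×38 / (6×35) = 1 − 228/210 ≈ -0.086

-0.086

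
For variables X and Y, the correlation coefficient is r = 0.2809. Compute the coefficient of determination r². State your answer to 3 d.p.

r² = (0.2809)² = 0.079

0.079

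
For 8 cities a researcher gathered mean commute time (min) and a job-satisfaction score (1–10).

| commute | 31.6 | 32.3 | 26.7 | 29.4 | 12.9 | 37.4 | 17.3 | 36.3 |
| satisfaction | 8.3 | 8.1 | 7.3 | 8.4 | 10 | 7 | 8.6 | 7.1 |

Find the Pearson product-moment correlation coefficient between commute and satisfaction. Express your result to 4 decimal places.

n = 8, Σx = 223.9, Σy = 64.8, Σx² = 6801.25, Σy² = 531.72, Σxy = 1763.09
nΣxy − ΣxΣy = 14104.72 − 14508.72 = -404
nΣx² − (Σx)² = 54410 − 50131.21 = 4278.79; nΣy² − (Σy)² = 4253.76 − 4199.04 = 54.72
r = -404 / √(4278.79 × 54.72) = -404 / 483.8754 ≈ -0.8349

-0.8349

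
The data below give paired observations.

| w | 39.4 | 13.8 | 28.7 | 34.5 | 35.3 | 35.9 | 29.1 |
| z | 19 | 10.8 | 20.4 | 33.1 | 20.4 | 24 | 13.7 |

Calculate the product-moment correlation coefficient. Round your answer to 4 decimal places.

0.6218

n = 7, Σw = 216.7, Σz = 141.4, Σw² = 7138.45, Σz² = 3169.26, Σwz = 4605.46
nΣwz − ΣwΣz = 32238.22 − 30641.38 = 1596.84
nΣw² − (Σw)² = 49969.15 − 46958.89 = 3010.26; nΣz² − (Σz)² = 22184.82 − 19993.96 = 2190.86
r = 1596.84 / √(3010.26 × 2190.86) = 1596.84 / 2568.0845 ≈ 0.6218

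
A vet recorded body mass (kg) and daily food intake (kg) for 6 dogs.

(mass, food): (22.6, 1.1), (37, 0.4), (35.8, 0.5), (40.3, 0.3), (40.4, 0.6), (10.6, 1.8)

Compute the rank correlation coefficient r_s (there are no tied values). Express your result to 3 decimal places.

-0.657

Rank mass: 2, 4, 3, 5, 6, 1
Rank food: 5, 2, 3, 1, 4, 6
d = rank(mass) − rank(food): -3, 2, 0, 4, 2, -5; Σd² = 58
ρ = 1 − 6Σd² / [n(n²−1)] = 1 − 6×58 / (6×35) = 1 − 348/210 ≈ -0.657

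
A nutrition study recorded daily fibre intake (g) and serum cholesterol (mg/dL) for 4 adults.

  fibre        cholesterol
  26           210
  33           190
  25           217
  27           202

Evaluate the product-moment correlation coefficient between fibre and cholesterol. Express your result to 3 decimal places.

-0.947

n = 4, Σx = 111, Σy = 819, Σx² = 3119, Σy² = 168093, Σxy = 22609
nΣxy − ΣxΣy = 90436 − 90909 = -473
nΣx² − (Σx)² = 12476 − 12321 = 155; nΣy² − (Σy)² = 672372 − 670761 = 1611
r = -473 / √(155 × 1611) = -473 / 499.7049 ≈ -0.947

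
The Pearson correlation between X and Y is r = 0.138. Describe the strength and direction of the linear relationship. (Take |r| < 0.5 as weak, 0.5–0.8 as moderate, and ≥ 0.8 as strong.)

r = 0.138 > 0 so the relationship is positive.
|r| = 0.138, which falls in the weak range.

weak positive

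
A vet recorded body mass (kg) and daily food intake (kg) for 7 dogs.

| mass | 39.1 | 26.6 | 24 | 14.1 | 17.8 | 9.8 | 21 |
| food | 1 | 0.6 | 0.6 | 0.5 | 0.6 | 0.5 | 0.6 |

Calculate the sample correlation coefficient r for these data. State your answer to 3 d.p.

n = 7, Σx = 152.4, Σy = 4.4, Σx² = 3865.06, Σy² = 2.94, Σxy = 104.69
nΣxy − ΣxΣy = 732.83 − 670.56 = 62.27
nΣx² − (Σx)² = 27055.42 − 23225.76 = 3829.66; nΣy² − (Σy)² = 20.58 − 19.36 = 1.22
r = 62.27 / √(3829.66 × 1.22) = 62.27 / 68.3534 ≈ 0.911

0.911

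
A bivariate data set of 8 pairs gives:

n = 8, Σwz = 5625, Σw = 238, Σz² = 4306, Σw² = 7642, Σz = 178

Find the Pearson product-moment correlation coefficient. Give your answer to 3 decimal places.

0.748

r = (nΣwz − ΣwΣz) / √[(nΣw² − (Σw)²)(nΣz² − (Σz)²)]
Numerator: 8×5625 − 238×178 = 2636
Denominator: √[(61136 − 56644)(34448 − 31684)] = √[4492 × 2764] = 3523.6186
r = 2636 / 3523.6186 ≈ 0.748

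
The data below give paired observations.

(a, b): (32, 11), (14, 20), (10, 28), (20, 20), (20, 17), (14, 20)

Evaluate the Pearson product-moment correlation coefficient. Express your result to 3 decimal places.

n = 6, Σa = 110, Σb = 116, Σa² = 2316, Σb² = 2394, Σab = 1932
nΣab − ΣaΣb = 11592 − 12760 = -1168
nΣa² − (Σa)² = 13896 − 12100 = 1796; nΣb² − (Σb)² = 14364 − 13456 = 908
r = -1168 / √(1796 × 908) = -1168 / 1277.0153 ≈ -0.915

-0.915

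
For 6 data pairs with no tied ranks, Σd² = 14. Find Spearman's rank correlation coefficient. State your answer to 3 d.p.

ρ = 1 − 6Σd² / [n(n²−1)] = 1 − 6×14 / (6×35)
  = 1 − 84/210 = 1 − 0.4000 ≈ 0.600

0.600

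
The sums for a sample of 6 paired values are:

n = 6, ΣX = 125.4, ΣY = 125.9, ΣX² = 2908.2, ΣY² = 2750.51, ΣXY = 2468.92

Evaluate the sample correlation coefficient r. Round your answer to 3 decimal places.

r = (nΣXY − ΣXΣY) / √[(nΣX² − (ΣX)²)(nΣY² − (ΣY)²)]
Numerator: 6×2468.92 − 125.4×125.9 = -974.34
Denominator: √[(17449.2 − 15725.16)(16503.06 − 15850.81)] = √[1724.04 × 652.25] = 1060.4268
r = -974.34 / 1060.4268 ≈ -0.919

-0.919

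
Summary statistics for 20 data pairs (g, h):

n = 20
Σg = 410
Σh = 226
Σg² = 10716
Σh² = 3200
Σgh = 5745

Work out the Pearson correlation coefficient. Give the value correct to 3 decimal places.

0.910

r = (nΣgh − ΣgΣh) / √[(nΣg² − (Σg)²)(nΣh² − (Σh)²)]
Numerator: 20×5745 − 410×226 = 22240
Denominator: √[(214320 − 168100)(64000 − 51076)] = √[46220 × 12924] = 24440.6890
r = 22240 / 24440.6890 ≈ 0.910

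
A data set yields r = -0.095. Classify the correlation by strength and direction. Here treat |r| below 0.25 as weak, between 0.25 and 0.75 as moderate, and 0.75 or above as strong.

weak negative

r = -0.095 < 0 so the relationship is negative.
|r| = 0.095, which falls in the weak range.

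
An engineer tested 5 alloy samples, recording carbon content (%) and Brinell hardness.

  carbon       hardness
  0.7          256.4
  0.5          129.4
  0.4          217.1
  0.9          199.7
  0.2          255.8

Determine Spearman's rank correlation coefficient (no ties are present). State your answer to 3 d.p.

Rank carbon: 4, 3, 2, 5, 1
Rank hardness: 5, 1, 3, 2, 4
d = rank(carbon) − rank(hardness): -1, 2, -1, 3, -3; Σd² = 24
ρ = 1 − 6Σd² / [n(n²−1)] = 1 − 6×24 / (5×24) = 1 − 144/120 ≈ -0.200

-0.200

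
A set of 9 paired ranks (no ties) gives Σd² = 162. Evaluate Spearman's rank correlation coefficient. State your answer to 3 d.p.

ρ = 1 − 6Σd² / [n(n²−1)] = 1 − 6×162 / (9×80)
  = 1 − 972/720 = 1 − 1.3500 ≈ -0.350

-0.350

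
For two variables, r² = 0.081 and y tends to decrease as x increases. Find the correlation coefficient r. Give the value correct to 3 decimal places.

|r| = √0.081 = 0.285
The association is negative, so r = −0.285.

-0.285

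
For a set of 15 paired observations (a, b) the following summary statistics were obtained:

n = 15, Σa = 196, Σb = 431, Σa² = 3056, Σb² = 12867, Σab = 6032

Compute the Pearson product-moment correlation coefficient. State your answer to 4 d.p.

r = (nΣab − ΣaΣb) / √[(nΣa² − (Σa)²)(nΣb² − (Σb)²)]
Numerator: 15×6032 − 196×431 = 6004
Denominator: √[(45840 − 38416)(193005 − 185761)] = √[7424 × 7244] = 7333.4478
r = 6004 / 7333.4478 ≈ 0.8187

0.8187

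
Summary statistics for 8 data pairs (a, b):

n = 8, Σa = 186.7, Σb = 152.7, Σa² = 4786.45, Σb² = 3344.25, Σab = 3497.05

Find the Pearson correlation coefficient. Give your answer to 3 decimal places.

r = (nΣab − ΣaΣb) / √[(nΣa² − (Σa)²)(nΣb² − (Σb)²)]
Numerator: 8×3497.05 − 186.7×152.7 = -532.69
Denominator: √[(38291.6 − 34856.89)(26754 − 23317.29)] = √[3434.71 × 3436.71] = 3435.7099
r = -532.69 / 3435.7099 ≈ -0.155

-0.155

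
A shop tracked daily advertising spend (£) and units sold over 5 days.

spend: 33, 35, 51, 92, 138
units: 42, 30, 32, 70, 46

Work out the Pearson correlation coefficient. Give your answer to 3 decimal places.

n = 5, Σx = 349, Σy = 220, Σx² = 32423, Σy² = 10704, Σxy = 16856
nΣxy − ΣxΣy = 84280 − 76780 = 7500
nΣx² − (Σx)² = 162115 − 121801 = 40314; nΣy² − (Σy)² = 53520 − 48400 = 5120
r = 7500 / √(40314 × 5120) = 7500 / 14366.8953 ≈ 0.522

0.522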